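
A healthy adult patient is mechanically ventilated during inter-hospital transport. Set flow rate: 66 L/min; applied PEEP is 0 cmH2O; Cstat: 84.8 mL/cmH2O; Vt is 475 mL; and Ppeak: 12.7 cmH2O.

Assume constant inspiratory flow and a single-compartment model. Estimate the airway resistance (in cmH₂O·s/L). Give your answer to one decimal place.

6.5

Flow: 66 L/min ÷ 60 = 1.1 L/s.
Equation of motion (constant flow): PIP = Vt/C + R·V̇ + PEEP.
R·V̇ = PIP − Vt/C − PEEP = 12.7 − 475/84.8 − 0 = 12.7 − 5.601 − 0 = 7.099 cmH2O.
R = 7.099 / 1.1 = 6.454 cmH2O·s/L.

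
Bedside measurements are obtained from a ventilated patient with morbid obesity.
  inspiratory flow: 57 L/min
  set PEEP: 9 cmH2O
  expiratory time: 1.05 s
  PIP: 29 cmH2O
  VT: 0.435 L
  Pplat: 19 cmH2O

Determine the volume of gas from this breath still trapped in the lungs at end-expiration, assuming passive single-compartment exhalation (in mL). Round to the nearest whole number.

Flow: 57 L/min ÷ 60 = 0.95 L/s.
R = (PIP − Pplat)/V̇ = (29 − 19) / 0.95 = 10.0/0.95 = 10.526 cmH2O·s/L.
C = Vt/(Pplat − PEEP) = 435.0 / (19 − 9) = 435.0/10.0 = 43.5 mL/cmH2O.
τ = R × C = 10.526 × 0.0435 L/cmH2O = 0.4579 s.
Fraction remaining = e^(−Te/τ) = e^(−1.05/0.4579) = 0.101.
Trapped volume = 435.0 × 0.101 = 43.935 mL.

44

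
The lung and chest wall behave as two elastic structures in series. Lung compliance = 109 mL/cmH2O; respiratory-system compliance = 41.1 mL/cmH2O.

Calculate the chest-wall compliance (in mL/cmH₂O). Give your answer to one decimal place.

1/Ccw = 1/Crs − 1/CL.
1/Ccw = 1/41.1 − 1/109 = 0.01516.
Ccw = 65.963 mL/cmH2O.

66.0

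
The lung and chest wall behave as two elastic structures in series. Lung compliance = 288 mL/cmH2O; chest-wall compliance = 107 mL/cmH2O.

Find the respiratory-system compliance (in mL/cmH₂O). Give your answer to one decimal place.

78.0

Lung and chest wall are elastances in series: 1/Crs = 1/CL + 1/Ccw.
1/Crs = 1/288 + 1/107 = 0.01282.
Crs = 78.003 mL/cmH2O.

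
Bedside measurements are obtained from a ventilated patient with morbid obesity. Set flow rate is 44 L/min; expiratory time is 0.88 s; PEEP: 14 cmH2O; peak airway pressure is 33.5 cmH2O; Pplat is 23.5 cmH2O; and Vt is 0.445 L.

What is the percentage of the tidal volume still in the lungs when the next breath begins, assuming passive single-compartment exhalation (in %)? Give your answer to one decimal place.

Flow: 44 L/min ÷ 60 = 0.7333 L/s.
R = (PIP − Pplat)/V̇ = (33.5 − 23.5) / 0.7333 = 10.0/0.7333 = 13.637 cmH2O·s/L.
C = Vt/(Pplat − PEEP) = 445.0 / (23.5 − 14) = 445.0/9.5 = 46.842 mL/cmH2O.
τ = R × C = 13.637 × 0.04684 L/cmH2O = 0.6388 s.
Fraction remaining at end-expiration = e^(−Te/τ) = e^(−0.88/0.6388) = 0.2522 → 25.22%.

25.2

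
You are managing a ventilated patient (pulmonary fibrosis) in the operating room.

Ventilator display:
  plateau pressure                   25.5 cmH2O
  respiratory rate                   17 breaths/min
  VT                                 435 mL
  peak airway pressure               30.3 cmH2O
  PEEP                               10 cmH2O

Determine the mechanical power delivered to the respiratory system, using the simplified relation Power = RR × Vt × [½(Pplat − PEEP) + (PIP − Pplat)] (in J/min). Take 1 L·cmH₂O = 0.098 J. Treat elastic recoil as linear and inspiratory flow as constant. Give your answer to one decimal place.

Per-breath work = Vt × [½(Pplat−PEEP) + (PIP−Pplat)] = 0.435 × [0.5×15.5 + 4.8] = 0.435 × 12.55 = 5.459 L·cmH2O.
Power = 17 × 5.459 = 92.803 L·cmH2O/min.
× 0.098 J/(L·cmH2O) → 9.095 J/min.

9.1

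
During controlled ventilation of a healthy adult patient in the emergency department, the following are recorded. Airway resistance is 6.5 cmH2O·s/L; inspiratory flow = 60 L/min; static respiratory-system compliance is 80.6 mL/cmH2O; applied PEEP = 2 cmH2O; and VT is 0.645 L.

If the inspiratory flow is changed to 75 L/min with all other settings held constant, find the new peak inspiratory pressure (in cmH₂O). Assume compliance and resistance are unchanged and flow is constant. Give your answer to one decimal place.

Flow: 60 L/min ÷ 60 = 1 L/s.
New flow: 75 L/min ÷ 60 = 1.25 L/s.
PIP = Vt/C + R·V̇ + PEEP (constant-flow equation of motion).
Only the resistive term changes: ΔPIP = R × ΔV̇ = 6.5 × (1.25 − 1) = 6.5 × 0.25 = 1.625 cmH2O.
Original PIP = 645/80.6 + 6.5×1 + 2 = 16.502 cmH2O; new PIP = 16.502 + (1.625) = 18.127 cmH2O.

18.1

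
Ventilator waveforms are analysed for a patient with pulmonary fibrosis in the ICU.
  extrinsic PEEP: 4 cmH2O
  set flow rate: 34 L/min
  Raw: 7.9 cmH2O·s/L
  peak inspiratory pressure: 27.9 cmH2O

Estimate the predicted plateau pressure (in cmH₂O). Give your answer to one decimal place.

Flow: 34 L/min ÷ 60 = 0.5667 L/s.
Pplat = PIP − Raw × flow = 27.9 − 7.9 × 0.5667 = 27.9 − 4.477 = 23.423 cmH2O.

23.4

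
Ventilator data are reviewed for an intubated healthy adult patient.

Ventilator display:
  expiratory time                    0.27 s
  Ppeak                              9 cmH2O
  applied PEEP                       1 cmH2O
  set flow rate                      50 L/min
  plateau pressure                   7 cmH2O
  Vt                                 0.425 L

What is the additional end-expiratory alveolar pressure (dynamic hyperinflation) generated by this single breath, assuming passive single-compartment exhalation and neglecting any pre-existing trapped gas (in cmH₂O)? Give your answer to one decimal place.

1.2

Flow: 50 L/min ÷ 60 = 0.8333 L/s.
R = (PIP − Pplat)/V̇ = (9 − 7) / 0.8333 = 2.0/0.8333 = 2.4 cmH2O·s/L.
C = Vt/(Pplat − PEEP) = 425.0 / (7 − 1) = 425.0/6.0 = 70.833 mL/cmH2O.
τ = R × C = 2.4 × 0.07083 L/cmH2O = 0.17 s.
Fraction remaining = e^(−Te/τ) = e^(−0.27/0.17) = 0.2043; trapped volume = 425.0 × 0.2043 = 86.828 mL.
Additional alveolar pressure from trapping ≈ V_trapped / C = 86.828 / 70.833 = 1.226 cmH2O.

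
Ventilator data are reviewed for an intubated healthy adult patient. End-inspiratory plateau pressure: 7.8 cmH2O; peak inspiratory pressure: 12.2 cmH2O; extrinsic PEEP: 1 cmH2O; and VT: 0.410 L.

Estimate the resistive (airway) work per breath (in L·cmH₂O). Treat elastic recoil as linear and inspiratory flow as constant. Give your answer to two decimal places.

1.80

With constant inspiratory flow the resistive pressure is constant at PIP − Pplat = 12.2 − 7.8 = 4.4 cmH2O, so resistive work = 4.4 × 0.410 = 1.804 L·cmH2O.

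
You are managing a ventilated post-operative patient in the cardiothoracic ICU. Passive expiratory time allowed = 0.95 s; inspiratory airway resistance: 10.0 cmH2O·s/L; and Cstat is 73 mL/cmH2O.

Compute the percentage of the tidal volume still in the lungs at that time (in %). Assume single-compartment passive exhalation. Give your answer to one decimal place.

27.2

τ = R × C = 10.0 × 73 mL/cmH2O = 10.0 × 0.073 L/cmH2O = 0.73 s.
Passive exhalation: V(t)/V₀ = e^(−t/τ) = e^(−0.95/0.73) = 0.2722.
Fraction remaining = 0.2722 → 27.22%.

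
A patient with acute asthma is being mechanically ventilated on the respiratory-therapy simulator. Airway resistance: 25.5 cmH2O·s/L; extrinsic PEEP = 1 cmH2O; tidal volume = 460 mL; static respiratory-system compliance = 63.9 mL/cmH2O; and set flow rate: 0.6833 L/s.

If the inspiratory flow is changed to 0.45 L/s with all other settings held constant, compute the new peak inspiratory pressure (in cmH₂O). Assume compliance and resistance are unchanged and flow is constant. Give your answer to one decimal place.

PIP = Vt/C + R·V̇ + PEEP (constant-flow equation of motion).
Only the resistive term changes: ΔPIP = R × ΔV̇ = 25.5 × (0.45 − 0.6833) = 25.5 × -0.2333 = -5.949 cmH2O.
Original PIP = 460/63.9 + 25.5×0.6833 + 1 = 25.623 cmH2O; new PIP = 25.623 + (-5.949) = 19.674 cmH2O.

19.7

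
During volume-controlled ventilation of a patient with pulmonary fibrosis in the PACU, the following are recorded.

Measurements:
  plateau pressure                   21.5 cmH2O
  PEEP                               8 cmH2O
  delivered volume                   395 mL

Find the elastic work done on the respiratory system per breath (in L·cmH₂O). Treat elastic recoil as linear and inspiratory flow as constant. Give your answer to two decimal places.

2.67

Elastic work ≈ ½ × (Pplat − PEEP) × Vt = 0.5 × (21.5 − 8) × 0.395 L = 0.5 × 13.5 × 0.395 = 2.666 L·cmH2O.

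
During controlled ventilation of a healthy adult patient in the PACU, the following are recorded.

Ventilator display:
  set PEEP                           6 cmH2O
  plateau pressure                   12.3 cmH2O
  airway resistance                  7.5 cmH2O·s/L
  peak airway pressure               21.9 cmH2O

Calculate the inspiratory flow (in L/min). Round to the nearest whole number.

77

flow = (PIP − Pplat) / Raw = (21.9 − 12.3) / 7.5 = 1.28 L/s × 60 = 76.8 L/min.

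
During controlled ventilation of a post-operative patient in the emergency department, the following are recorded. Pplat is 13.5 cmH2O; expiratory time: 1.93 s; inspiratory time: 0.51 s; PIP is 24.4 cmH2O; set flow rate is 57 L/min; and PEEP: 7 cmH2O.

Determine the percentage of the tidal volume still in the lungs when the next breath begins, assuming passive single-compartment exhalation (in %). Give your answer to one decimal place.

10.5

Flow: 57 L/min ÷ 60 = 0.95 L/s.
Vt = flow × Ti = 0.95 L/s × 0.51 s × 1000 mL/L = 484.5 mL.
R = (PIP − Pplat)/V̇ = (24.4 − 13.5) / 0.95 = 10.9/0.95 = 11.474 cmH2O·s/L.
C = Vt/(Pplat − PEEP) = 484.5 / (13.5 − 7) = 484.5/6.5 = 74.538 mL/cmH2O.
τ = R × C = 11.474 × 0.07454 L/cmH2O = 0.8553 s.
Fraction remaining at end-expiration = e^(−Te/τ) = e^(−1.93/0.8553) = 0.1047 → 10.47%.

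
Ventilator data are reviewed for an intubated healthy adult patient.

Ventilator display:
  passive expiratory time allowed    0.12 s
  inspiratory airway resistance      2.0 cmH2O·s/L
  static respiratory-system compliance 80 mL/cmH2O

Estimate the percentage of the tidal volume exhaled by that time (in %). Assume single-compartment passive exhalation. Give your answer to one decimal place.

τ = R × C = 2.0 × 80 mL/cmH2O = 2.0 × 0.080 L/cmH2O = 0.16 s.
Passive exhalation: V(t)/V₀ = e^(−t/τ) = e^(−0.12/0.16) = 0.4724.
Fraction exhaled = 1 − 0.4724 = 0.5276 → 52.76%.

52.8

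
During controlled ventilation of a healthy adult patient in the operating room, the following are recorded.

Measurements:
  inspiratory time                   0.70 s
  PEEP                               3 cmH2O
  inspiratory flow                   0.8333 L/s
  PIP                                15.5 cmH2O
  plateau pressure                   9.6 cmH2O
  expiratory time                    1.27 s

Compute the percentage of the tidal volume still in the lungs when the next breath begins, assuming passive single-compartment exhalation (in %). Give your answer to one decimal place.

13.1

Vt = flow × Ti = 0.8333 L/s × 0.70 s × 1000 mL/L = 583.31 mL.
R = (PIP − Pplat)/V̇ = (15.5 − 9.6) / 0.8333 = 5.9/0.8333 = 7.08 cmH2O·s/L.
C = Vt/(Pplat − PEEP) = 583.31 / (9.6 − 3) = 583.31/6.6 = 88.38 mL/cmH2O.
τ = R × C = 7.08 × 0.08838 L/cmH2O = 0.6257 s.
Fraction remaining at end-expiration = e^(−Te/τ) = e^(−1.27/0.6257) = 0.1314 → 13.14%.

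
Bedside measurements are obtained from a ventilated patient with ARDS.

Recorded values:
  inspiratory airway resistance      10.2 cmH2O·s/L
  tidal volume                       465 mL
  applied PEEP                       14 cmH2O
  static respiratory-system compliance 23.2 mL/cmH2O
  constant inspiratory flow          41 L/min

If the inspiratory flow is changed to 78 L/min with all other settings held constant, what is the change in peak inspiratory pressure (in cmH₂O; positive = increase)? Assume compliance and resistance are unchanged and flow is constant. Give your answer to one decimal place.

Flow: 41 L/min ÷ 60 = 0.6833 L/s.
New flow: 78 L/min ÷ 60 = 1.3 L/s.
PIP = Vt/C + R·V̇ + PEEP (constant-flow equation of motion).
Only the resistive term changes: ΔPIP = R × ΔV̇ = 10.2 × (1.3 − 0.6833) = 10.2 × 0.6167 = 6.29 cmH2O.

6.3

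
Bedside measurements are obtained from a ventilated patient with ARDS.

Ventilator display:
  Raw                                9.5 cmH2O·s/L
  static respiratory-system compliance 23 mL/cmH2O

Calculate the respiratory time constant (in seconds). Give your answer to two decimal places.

τ = R × C = 9.5 × 23 mL/cmH2O = 9.5 × 0.023 L/cmH2O = 0.2185 s.

0.22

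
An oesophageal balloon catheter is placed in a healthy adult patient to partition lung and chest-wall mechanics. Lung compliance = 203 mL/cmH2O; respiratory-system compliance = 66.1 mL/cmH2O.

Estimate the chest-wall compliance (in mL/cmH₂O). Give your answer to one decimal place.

98.0

1/Ccw = 1/Crs − 1/CL.
1/Ccw = 1/66.1 − 1/203 = 0.0102.
Ccw = 98.039 mL/cmH2O.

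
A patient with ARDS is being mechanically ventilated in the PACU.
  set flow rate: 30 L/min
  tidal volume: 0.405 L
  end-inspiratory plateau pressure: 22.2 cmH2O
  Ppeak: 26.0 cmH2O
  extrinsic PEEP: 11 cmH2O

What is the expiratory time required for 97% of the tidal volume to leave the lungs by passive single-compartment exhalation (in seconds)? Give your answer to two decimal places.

0.96

Flow: 30 L/min ÷ 60 = 0.5 L/s.
R = (PIP − Pplat)/V̇ = (26.0 − 22.2) / 0.5 = 3.8/0.5 = 7.6 cmH2O·s/L.
C = Vt/(Pplat − PEEP) = 405.0 / (22.2 − 11) = 405.0/11.2 = 36.161 mL/cmH2O.
τ = R × C = 7.6 × 0.03616 L/cmH2O = 0.2748 s.
t = −τ·ln(1 − 0.97) = −0.2748·ln(0.03) = 0.9636 s.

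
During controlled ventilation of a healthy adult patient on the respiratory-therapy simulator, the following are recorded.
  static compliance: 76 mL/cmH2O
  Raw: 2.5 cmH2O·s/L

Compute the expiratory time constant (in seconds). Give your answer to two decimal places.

0.19

τ = R × C = 2.5 × 76 mL/cmH2O = 2.5 × 0.076 L/cmH2O = 0.19 s.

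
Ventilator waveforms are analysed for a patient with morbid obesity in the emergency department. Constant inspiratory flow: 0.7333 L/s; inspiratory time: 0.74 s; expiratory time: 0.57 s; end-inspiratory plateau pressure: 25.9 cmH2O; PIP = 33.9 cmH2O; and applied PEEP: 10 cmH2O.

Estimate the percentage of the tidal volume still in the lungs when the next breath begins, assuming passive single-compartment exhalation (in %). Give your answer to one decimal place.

21.6

Vt = flow × Ti = 0.7333 L/s × 0.74 s × 1000 mL/L = 542.64 mL.
R = (PIP − Pplat)/V̇ = (33.9 − 25.9) / 0.7333 = 8.0/0.7333 = 10.91 cmH2O·s/L.
C = Vt/(Pplat − PEEP) = 542.64 / (25.9 − 10) = 542.64/15.9 = 34.128 mL/cmH2O.
τ = R × C = 10.91 × 0.03413 L/cmH2O = 0.3724 s.
Fraction remaining at end-expiration = e^(−Te/τ) = e^(−0.57/0.3724) = 0.2164 → 21.64%.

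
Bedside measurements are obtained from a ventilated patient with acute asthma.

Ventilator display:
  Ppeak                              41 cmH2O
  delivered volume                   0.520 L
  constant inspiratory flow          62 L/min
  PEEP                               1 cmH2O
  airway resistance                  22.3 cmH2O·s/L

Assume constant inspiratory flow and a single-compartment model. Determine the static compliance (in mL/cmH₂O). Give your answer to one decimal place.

Flow: 62 L/min ÷ 60 = 1.0333 L/s.
Equation of motion (constant flow): PIP = Vt/C + R·V̇ + PEEP.
Vt/C = PIP − R·V̇ − PEEP = 41 − 22.3×1.0333 − 1 = 41 − 23.043 − 1 = 16.957 cmH2O.
C = Vt / 16.957 = 520 / 16.957 = 30.666 mL/cmH2O.

30.7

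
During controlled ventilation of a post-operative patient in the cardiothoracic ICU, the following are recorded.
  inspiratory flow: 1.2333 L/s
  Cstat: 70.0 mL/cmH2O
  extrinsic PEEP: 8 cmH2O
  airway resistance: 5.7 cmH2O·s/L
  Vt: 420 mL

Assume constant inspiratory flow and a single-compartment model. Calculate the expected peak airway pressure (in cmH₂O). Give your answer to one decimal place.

Equation of motion (constant flow): PIP = Vt/C + R·V̇ + PEEP.
PIP = 420/70.0 + 5.7×1.2333 + 8 = 6.0 + 7.03 + 8 = 21.03 cmH2O.

21.0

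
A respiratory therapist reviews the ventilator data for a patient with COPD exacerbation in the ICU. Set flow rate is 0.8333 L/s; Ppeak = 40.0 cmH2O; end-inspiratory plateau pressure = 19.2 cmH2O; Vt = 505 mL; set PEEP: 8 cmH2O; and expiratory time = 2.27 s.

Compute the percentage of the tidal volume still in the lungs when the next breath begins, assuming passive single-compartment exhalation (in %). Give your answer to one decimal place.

13.3

R = (PIP − Pplat)/V̇ = (40.0 − 19.2) / 0.8333 = 20.8/0.8333 = 24.961 cmH2O·s/L.
C = Vt/(Pplat − PEEP) = 505.0 / (19.2 − 8) = 505.0/11.2 = 45.089 mL/cmH2O.
τ = R × C = 24.961 × 0.04509 L/cmH2O = 1.125 s.
Fraction remaining at end-expiration = e^(−Te/τ) = e^(−2.27/1.125) = 0.133 → 13.3%.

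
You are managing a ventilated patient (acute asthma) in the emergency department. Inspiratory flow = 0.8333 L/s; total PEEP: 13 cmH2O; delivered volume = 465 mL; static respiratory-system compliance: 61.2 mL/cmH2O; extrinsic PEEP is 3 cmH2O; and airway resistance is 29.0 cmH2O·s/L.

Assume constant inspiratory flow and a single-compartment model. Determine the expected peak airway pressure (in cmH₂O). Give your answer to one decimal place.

44.8

Total PEEP = 13 cmH2O (set 3 + intrinsic 10); this is the baseline alveolar pressure.
Equation of motion (constant flow): PIP = Vt/C + R·V̇ + PEEP.
PIP = 465/61.2 + 29.0×0.8333 + 13 = 7.598 + 24.166 + 13 = 44.764 cmH2O.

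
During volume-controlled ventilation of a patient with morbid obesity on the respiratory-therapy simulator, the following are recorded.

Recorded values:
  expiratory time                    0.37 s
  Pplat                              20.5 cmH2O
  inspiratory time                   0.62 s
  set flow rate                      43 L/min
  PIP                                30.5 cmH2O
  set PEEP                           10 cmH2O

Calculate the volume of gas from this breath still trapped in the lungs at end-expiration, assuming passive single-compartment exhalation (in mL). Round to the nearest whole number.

237

Flow: 43 L/min ÷ 60 = 0.7167 L/s.
Vt = flow × Ti = 0.7167 L/s × 0.62 s × 1000 mL/L = 444.35 mL.
R = (PIP − Pplat)/V̇ = (30.5 − 20.5) / 0.7167 = 10.0/0.7167 = 13.953 cmH2O·s/L.
C = Vt/(Pplat − PEEP) = 444.35 / (20.5 − 10) = 444.35/10.5 = 42.319 mL/cmH2O.
τ = R × C = 13.953 × 0.04232 L/cmH2O = 0.5905 s.
Fraction remaining = e^(−Te/τ) = e^(−0.37/0.5905) = 0.5344.
Trapped volume = 444.35 × 0.5344 = 237.46 mL.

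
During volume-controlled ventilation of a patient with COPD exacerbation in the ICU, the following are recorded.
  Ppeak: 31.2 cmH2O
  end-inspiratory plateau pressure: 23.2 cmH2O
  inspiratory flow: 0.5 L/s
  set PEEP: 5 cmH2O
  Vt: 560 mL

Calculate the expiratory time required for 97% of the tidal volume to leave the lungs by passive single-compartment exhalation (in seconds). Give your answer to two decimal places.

1.73

R = (PIP − Pplat)/V̇ = (31.2 − 23.2) / 0.5 = 8.0/0.5 = 16.0 cmH2O·s/L.
C = Vt/(Pplat − PEEP) = 560.0 / (23.2 − 5) = 560.0/18.2 = 30.769 mL/cmH2O.
τ = R × C = 16.0 × 0.03077 L/cmH2O = 0.4923 s.
t = −τ·ln(1 − 0.97) = −0.4923·ln(0.03) = 1.726 s.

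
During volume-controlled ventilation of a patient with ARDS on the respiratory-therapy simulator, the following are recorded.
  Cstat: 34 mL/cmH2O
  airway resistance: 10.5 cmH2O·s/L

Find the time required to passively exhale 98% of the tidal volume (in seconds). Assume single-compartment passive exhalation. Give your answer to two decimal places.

1.40

τ = R × C = 10.5 × 34 mL/cmH2O = 10.5 × 0.034 L/cmH2O = 0.357 s.
Exhaled fraction f = 1 − e^(−t/τ) → t = −τ·ln(1 − f) = −0.357·ln(0.02) = 1.397 s.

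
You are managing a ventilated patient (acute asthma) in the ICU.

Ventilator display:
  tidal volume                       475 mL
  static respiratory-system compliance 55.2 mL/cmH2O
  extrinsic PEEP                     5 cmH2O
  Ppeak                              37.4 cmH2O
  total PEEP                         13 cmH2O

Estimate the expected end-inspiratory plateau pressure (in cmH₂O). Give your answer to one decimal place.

21.6

End-expiratory occlusion gives total PEEP = 13 cmH2O (intrinsic PEEP = 13 − 5 = 8). Use total PEEP for the elastic gradient.
Pplat = PEEPtotal + Vt / Cstat = 13 + 475 / 55.2 = 13 + 8.605 = 21.605 cmH2O.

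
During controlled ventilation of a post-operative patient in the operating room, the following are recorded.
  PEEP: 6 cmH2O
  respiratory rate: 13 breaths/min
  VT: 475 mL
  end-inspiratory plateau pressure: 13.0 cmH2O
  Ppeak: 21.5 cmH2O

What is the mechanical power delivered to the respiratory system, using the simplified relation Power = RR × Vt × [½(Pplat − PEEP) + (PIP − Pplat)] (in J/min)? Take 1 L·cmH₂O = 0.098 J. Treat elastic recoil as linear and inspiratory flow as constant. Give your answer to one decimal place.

7.3

Per-breath work = Vt × [½(Pplat−PEEP) + (PIP−Pplat)] = 0.475 × [0.5×7.0 + 8.5] = 0.475 × 12.0 = 5.7 L·cmH2O.
Power = 13 × 5.7 = 74.1 L·cmH2O/min.
× 0.098 J/(L·cmH2O) → 7.262 J/min.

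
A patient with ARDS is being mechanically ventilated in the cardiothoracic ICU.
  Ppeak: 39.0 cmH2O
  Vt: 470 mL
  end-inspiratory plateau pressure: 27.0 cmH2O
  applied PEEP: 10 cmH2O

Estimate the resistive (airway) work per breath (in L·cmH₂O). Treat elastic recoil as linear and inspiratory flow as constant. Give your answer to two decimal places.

With constant inspiratory flow the resistive pressure is constant at PIP − Pplat = 39.0 − 27.0 = 12.0 cmH2O, so resistive work = 12.0 × 0.470 = 5.64 L·cmH2O.

5.64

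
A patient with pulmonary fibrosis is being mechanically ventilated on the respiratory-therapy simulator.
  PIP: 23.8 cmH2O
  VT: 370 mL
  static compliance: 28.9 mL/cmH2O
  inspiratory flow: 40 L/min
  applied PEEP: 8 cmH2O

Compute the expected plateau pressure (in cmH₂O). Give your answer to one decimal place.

Pplat = PEEP + Vt / Cstat = 8 + 370 / 28.9 = 8 + 12.803 = 20.803 cmH2O.

20.8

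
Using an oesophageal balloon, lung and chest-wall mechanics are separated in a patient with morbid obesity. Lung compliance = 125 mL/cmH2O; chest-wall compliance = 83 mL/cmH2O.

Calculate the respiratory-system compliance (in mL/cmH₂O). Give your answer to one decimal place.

Lung and chest wall are elastances in series: 1/Crs = 1/CL + 1/Ccw.
1/Crs = 1/125 + 1/83 = 0.02005.
Crs = 49.875 mL/cmH2O.

49.9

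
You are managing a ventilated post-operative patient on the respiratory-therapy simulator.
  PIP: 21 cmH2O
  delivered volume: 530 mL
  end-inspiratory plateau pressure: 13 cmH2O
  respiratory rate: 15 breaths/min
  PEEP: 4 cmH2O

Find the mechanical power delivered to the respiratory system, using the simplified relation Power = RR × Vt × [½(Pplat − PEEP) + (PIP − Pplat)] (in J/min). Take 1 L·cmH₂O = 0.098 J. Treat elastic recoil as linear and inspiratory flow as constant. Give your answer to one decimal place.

Per-breath work = Vt × [½(Pplat−PEEP) + (PIP−Pplat)] = 0.530 × [0.5×9.0 + 8.0] = 0.530 × 12.5 = 6.625 L·cmH2O.
Power = 15 × 6.625 = 99.375 L·cmH2O/min.
× 0.098 J/(L·cmH2O) → 9.739 J/min.

9.7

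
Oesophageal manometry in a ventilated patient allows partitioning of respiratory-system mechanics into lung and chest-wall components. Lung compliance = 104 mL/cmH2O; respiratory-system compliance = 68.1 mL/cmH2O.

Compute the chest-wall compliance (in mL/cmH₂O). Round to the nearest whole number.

1/Ccw = 1/Crs − 1/CL.
1/Ccw = 1/68.1 − 1/104 = 0.005069.
Ccw = 197.28 mL/cmH2O.

197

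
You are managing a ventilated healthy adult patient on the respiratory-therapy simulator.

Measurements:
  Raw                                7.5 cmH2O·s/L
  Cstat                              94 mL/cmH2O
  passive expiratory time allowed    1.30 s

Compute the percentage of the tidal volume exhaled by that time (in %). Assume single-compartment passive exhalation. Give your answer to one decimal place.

τ = R × C = 7.5 × 94 mL/cmH2O = 7.5 × 0.094 L/cmH2O = 0.705 s.
Passive exhalation: V(t)/V₀ = e^(−t/τ) = e^(−1.30/0.705) = 0.1582.
Fraction exhaled = 1 − 0.1582 = 0.8418 → 84.18%.

84.2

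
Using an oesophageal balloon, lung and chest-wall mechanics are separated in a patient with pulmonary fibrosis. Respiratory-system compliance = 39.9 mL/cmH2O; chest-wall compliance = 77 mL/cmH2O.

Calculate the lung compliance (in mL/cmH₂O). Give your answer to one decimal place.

1/CL = 1/Crs − 1/Ccw.
1/CL = 1/39.9 − 1/77 = 0.01208.
CL = 82.781 mL/cmH2O.

82.8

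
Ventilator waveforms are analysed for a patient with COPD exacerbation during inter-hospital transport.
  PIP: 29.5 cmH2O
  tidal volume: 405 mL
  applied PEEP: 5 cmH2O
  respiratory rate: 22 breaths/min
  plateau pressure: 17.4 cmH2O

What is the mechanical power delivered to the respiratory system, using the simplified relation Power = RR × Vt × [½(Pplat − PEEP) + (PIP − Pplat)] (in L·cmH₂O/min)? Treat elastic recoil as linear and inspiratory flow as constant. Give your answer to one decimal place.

Per-breath work = Vt × [½(Pplat−PEEP) + (PIP−Pplat)] = 0.405 × [0.5×12.4 + 12.1] = 0.405 × 18.3 = 7.412 L·cmH2O.
Power = 22 × 7.412 = 163.06 L·cmH2O/min.

163.1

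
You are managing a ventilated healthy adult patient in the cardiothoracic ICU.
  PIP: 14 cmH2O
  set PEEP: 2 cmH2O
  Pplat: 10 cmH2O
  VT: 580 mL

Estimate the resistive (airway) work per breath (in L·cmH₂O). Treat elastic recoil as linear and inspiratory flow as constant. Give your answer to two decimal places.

With constant inspiratory flow the resistive pressure is constant at PIP − Pplat = 14 − 10 = 4.0 cmH2O, so resistive work = 4.0 × 0.580 = 2.32 L·cmH2O.

2.32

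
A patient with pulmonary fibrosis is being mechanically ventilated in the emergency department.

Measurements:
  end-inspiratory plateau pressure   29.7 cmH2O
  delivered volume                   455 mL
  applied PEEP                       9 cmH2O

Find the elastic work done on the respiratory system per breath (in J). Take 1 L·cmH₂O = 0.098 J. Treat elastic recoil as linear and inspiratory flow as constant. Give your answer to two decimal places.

Elastic work ≈ ½ × (Pplat − PEEP) × Vt = 0.5 × (29.7 − 9) × 0.455 L = 0.5 × 20.7 × 0.455 = 4.709 L·cmH2O.
× 0.098 J/(L·cmH2O) → 0.4615 J.

0.46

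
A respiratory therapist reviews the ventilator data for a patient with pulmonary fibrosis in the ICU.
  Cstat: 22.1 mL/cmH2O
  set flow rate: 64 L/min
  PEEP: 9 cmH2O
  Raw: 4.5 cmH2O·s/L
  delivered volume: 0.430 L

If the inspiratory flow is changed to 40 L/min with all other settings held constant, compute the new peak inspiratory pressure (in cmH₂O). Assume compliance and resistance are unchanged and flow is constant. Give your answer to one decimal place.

31.5

Flow: 64 L/min ÷ 60 = 1.0667 L/s.
New flow: 40 L/min ÷ 60 = 0.6667 L/s.
PIP = Vt/C + R·V̇ + PEEP (constant-flow equation of motion).
Only the resistive term changes: ΔPIP = R × ΔV̇ = 4.5 × (0.6667 − 1.0667) = 4.5 × -0.4 = -1.8 cmH2O.
Original PIP = 430/22.1 + 4.5×1.0667 + 9 = 33.257 cmH2O; new PIP = 33.257 + (-1.8) = 31.457 cmH2O.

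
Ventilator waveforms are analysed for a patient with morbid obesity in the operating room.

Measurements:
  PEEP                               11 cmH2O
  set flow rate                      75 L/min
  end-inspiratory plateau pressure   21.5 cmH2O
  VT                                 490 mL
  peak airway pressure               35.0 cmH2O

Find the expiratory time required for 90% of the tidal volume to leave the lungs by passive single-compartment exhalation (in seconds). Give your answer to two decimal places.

Flow: 75 L/min ÷ 60 = 1.25 L/s.
R = (PIP − Pplat)/V̇ = (35.0 − 21.5) / 1.25 = 13.5/1.25 = 10.8 cmH2O·s/L.
C = Vt/(Pplat − PEEP) = 490.0 / (21.5 − 11) = 490.0/10.5 = 46.667 mL/cmH2O.
τ = R × C = 10.8 × 0.04667 L/cmH2O = 0.504 s.
t = −τ·ln(1 − 0.90) = −0.504·ln(0.1) = 1.161 s.

1.16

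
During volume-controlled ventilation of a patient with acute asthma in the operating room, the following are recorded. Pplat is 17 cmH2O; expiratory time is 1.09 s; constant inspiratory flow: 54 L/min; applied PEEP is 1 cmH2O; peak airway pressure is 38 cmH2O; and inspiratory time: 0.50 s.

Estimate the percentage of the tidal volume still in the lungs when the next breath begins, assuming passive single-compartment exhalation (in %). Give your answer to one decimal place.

19.0

Flow: 54 L/min ÷ 60 = 0.9 L/s.
Vt = flow × Ti = 0.9 L/s × 0.50 s × 1000 mL/L = 450.0 mL.
R = (PIP − Pplat)/V̇ = (38 − 17) / 0.9 = 21.0/0.9 = 23.333 cmH2O·s/L.
C = Vt/(Pplat − PEEP) = 450.0 / (17 − 1) = 450.0/16.0 = 28.125 mL/cmH2O.
τ = R × C = 23.333 × 0.02813 L/cmH2O = 0.6564 s.
Fraction remaining at end-expiration = e^(−Te/τ) = e^(−1.09/0.6564) = 0.19 → 19.0%.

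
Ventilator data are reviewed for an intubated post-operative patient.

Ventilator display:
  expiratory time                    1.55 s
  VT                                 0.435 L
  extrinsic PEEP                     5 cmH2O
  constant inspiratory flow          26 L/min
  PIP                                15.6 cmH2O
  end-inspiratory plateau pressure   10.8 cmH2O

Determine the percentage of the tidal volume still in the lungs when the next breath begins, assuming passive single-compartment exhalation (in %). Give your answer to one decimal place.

Flow: 26 L/min ÷ 60 = 0.4333 L/s.
R = (PIP − Pplat)/V̇ = (15.6 − 10.8) / 0.4333 = 4.8/0.4333 = 11.078 cmH2O·s/L.
C = Vt/(Pplat − PEEP) = 435.0 / (10.8 − 5) = 435.0/5.8 = 75.0 mL/cmH2O.
τ = R × C = 11.078 × 0.075 L/cmH2O = 0.8309 s.
Fraction remaining at end-expiration = e^(−Te/τ) = e^(−1.55/0.8309) = 0.1548 → 15.48%.

15.5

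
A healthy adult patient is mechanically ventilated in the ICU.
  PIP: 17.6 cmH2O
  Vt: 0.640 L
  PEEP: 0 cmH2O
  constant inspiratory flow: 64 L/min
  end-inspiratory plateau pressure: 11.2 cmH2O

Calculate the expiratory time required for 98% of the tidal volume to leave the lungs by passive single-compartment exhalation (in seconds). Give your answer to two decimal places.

Flow: 64 L/min ÷ 60 = 1.0667 L/s.
R = (PIP − Pplat)/V̇ = (17.6 − 11.2) / 1.0667 = 6.4/1.0667 = 6.0 cmH2O·s/L.
C = Vt/(Pplat − PEEP) = 640.0 / (11.2 − 0) = 640.0/11.2 = 57.143 mL/cmH2O.
τ = R × C = 6.0 × 0.05714 L/cmH2O = 0.3428 s.
t = −τ·ln(1 − 0.98) = −0.3428·ln(0.02) = 1.341 s.

1.34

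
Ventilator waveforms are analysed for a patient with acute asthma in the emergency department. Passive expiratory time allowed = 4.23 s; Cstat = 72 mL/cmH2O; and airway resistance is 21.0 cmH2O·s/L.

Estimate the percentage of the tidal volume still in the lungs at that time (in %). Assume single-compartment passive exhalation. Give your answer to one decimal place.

6.1

τ = R × C = 21.0 × 72 mL/cmH2O = 21.0 × 0.072 L/cmH2O = 1.512 s.
Passive exhalation: V(t)/V₀ = e^(−t/τ) = e^(−4.23/1.512) = 0.06096.
Fraction remaining = 0.06096 → 6.096%.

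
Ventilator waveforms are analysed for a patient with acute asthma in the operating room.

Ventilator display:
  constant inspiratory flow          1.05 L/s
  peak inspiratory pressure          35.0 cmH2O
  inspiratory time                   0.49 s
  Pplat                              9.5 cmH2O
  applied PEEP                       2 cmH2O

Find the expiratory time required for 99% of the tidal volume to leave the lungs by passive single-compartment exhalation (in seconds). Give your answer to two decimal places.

7.67

Vt = flow × Ti = 1.05 L/s × 0.49 s × 1000 mL/L = 514.5 mL.
R = (PIP − Pplat)/V̇ = (35.0 − 9.5) / 1.05 = 25.5/1.05 = 24.286 cmH2O·s/L.
C = Vt/(Pplat − PEEP) = 514.5 / (9.5 − 2) = 514.5/7.5 = 68.6 mL/cmH2O.
τ = R × C = 24.286 × 0.0686 L/cmH2O = 1.666 s.
t = −τ·ln(1 − 0.99) = −1.666·ln(0.01) = 7.672 s.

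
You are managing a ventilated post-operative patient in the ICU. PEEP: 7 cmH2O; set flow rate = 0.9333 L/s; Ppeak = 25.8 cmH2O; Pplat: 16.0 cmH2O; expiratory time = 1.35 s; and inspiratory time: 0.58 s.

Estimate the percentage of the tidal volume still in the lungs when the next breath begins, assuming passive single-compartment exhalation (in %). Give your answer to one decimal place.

Vt = flow × Ti = 0.9333 L/s × 0.58 s × 1000 mL/L = 541.31 mL.
R = (PIP − Pplat)/V̇ = (25.8 − 16.0) / 0.9333 = 9.8/0.9333 = 10.5 cmH2O·s/L.
C = Vt/(Pplat − PEEP) = 541.31 / (16.0 − 7) = 541.31/9.0 = 60.146 mL/cmH2O.
τ = R × C = 10.5 × 0.06015 L/cmH2O = 0.6316 s.
Fraction remaining at end-expiration = e^(−Te/τ) = e^(−1.35/0.6316) = 0.118 → 11.8%.

11.8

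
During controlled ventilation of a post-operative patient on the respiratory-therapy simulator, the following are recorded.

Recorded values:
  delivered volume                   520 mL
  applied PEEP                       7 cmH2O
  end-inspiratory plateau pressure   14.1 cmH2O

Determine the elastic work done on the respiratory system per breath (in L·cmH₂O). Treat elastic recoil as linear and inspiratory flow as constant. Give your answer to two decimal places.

Elastic work ≈ ½ × (Pplat − PEEP) × Vt = 0.5 × (14.1 − 7) × 0.520 L = 0.5 × 7.1 × 0.520 = 1.846 L·cmH2O.

1.85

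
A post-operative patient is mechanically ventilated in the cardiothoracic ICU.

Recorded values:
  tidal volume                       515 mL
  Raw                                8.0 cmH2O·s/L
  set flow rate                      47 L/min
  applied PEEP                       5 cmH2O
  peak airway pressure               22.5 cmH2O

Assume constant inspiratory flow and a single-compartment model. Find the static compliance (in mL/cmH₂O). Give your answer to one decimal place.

45.8

Flow: 47 L/min ÷ 60 = 0.7833 L/s.
Equation of motion (constant flow): PIP = Vt/C + R·V̇ + PEEP.
Vt/C = PIP − R·V̇ − PEEP = 22.5 − 8.0×0.7833 − 5 = 22.5 − 6.266 − 5 = 11.234 cmH2O.
C = Vt / 11.234 = 515 / 11.234 = 45.843 mL/cmH2O.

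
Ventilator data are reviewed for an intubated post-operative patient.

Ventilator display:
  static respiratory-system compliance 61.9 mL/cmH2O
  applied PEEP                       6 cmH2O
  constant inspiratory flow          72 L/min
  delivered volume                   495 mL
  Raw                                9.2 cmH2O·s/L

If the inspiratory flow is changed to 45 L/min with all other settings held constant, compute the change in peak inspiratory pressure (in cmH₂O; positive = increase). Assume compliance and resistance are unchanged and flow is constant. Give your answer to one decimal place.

Flow: 72 L/min ÷ 60 = 1.2 L/s.
New flow: 45 L/min ÷ 60 = 0.75 L/s.
PIP = Vt/C + R·V̇ + PEEP (constant-flow equation of motion).
Only the resistive term changes: ΔPIP = R × ΔV̇ = 9.2 × (0.75 − 1.2) = 9.2 × -0.45 = -4.14 cmH2O.

-4.1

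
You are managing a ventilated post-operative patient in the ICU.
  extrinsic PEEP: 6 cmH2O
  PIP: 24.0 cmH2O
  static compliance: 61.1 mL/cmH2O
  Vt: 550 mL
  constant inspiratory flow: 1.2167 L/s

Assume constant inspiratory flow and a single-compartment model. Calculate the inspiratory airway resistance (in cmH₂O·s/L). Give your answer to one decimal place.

Equation of motion (constant flow): PIP = Vt/C + R·V̇ + PEEP.
R·V̇ = PIP − Vt/C − PEEP = 24.0 − 550/61.1 − 6 = 24.0 − 9.002 − 6 = 8.998 cmH2O.
R = 8.998 / 1.2167 = 7.395 cmH2O·s/L.

7.4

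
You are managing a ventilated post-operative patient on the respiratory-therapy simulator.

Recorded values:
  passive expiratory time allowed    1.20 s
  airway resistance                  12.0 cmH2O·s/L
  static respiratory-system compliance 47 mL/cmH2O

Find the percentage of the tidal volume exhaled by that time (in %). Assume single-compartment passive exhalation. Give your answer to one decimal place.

88.1

τ = R × C = 12.0 × 47 mL/cmH2O = 12.0 × 0.047 L/cmH2O = 0.564 s.
Passive exhalation: V(t)/V₀ = e^(−t/τ) = e^(−1.20/0.564) = 0.1191.
Fraction exhaled = 1 − 0.1191 = 0.8809 → 88.09%.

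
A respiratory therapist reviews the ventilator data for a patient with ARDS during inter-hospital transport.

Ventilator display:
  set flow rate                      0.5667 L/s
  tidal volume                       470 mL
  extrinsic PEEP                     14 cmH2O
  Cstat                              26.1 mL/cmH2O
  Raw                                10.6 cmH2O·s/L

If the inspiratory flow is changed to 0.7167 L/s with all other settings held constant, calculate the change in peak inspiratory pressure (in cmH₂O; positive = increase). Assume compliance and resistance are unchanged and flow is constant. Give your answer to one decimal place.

1.6

PIP = Vt/C + R·V̇ + PEEP (constant-flow equation of motion).
Only the resistive term changes: ΔPIP = R × ΔV̇ = 10.6 × (0.7167 − 0.5667) = 10.6 × 0.15 = 1.59 cmH2O.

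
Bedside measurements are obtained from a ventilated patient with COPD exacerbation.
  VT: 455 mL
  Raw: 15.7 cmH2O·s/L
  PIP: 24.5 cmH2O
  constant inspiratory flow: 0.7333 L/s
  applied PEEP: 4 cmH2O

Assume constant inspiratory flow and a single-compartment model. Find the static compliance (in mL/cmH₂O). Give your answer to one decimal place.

Equation of motion (constant flow): PIP = Vt/C + R·V̇ + PEEP.
Vt/C = PIP − R·V̇ − PEEP = 24.5 − 15.7×0.7333 − 4 = 24.5 − 11.513 − 4 = 8.987 cmH2O.
C = Vt / 8.987 = 455 / 8.987 = 50.629 mL/cmH2O.

50.6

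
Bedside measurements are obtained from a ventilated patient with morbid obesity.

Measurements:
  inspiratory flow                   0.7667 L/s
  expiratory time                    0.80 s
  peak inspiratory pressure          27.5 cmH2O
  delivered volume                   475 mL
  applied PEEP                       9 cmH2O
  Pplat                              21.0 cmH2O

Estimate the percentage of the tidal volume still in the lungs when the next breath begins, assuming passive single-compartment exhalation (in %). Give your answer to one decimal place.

R = (PIP − Pplat)/V̇ = (27.5 − 21.0) / 0.7667 = 6.5/0.7667 = 8.478 cmH2O·s/L.
C = Vt/(Pplat − PEEP) = 475.0 / (21.0 − 9) = 475.0/12.0 = 39.583 mL/cmH2O.
τ = R × C = 8.478 × 0.03958 L/cmH2O = 0.3356 s.
Fraction remaining at end-expiration = e^(−Te/τ) = e^(−0.80/0.3356) = 0.0922 → 9.22%.

9.2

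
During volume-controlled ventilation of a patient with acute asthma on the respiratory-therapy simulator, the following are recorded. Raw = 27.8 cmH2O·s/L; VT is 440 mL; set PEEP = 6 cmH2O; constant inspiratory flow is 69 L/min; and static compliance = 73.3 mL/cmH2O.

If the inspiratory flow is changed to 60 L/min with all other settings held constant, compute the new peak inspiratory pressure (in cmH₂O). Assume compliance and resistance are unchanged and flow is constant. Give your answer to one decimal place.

39.8

Flow: 69 L/min ÷ 60 = 1.15 L/s.
New flow: 60 L/min ÷ 60 = 1 L/s.
PIP = Vt/C + R·V̇ + PEEP (constant-flow equation of motion).
Only the resistive term changes: ΔPIP = R × ΔV̇ = 27.8 × (1 − 1.15) = 27.8 × -0.15 = -4.17 cmH2O.
Original PIP = 440/73.3 + 27.8×1.15 + 6 = 43.973 cmH2O; new PIP = 43.973 + (-4.17) = 39.803 cmH2O.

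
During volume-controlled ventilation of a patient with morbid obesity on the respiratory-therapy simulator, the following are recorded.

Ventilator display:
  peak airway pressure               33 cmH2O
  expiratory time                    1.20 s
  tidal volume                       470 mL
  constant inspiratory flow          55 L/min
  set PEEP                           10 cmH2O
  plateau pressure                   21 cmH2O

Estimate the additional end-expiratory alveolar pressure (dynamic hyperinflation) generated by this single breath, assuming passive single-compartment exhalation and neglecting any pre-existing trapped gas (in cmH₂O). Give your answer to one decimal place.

Flow: 55 L/min ÷ 60 = 0.9167 L/s.
R = (PIP − Pplat)/V̇ = (33 − 21) / 0.9167 = 12.0/0.9167 = 13.09 cmH2O·s/L.
C = Vt/(Pplat − PEEP) = 470.0 / (21 − 10) = 470.0/11.0 = 42.727 mL/cmH2O.
τ = R × C = 13.09 × 0.04273 L/cmH2O = 0.5593 s.
Fraction remaining = e^(−Te/τ) = e^(−1.20/0.5593) = 0.117; trapped volume = 470.0 × 0.117 = 54.99 mL.
Additional alveolar pressure from trapping ≈ V_trapped / C = 54.99 / 42.727 = 1.287 cmH2O.

1.3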